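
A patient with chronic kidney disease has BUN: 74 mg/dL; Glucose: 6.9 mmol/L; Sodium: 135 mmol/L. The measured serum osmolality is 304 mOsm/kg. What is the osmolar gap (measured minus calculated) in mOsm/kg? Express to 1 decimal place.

Calculated osmolality = 2·Na + glucose + BUN/2.8
= 2·135 + 6.9 + 74/2.8
= 270 + 6.90 + 26.43
= 303.33 mOsm/kg ≈ 303.3 mOsm/kg
Osmolar gap = measured − calculated = 304 − 303.3 = 0.7 mOsm/kg

0.7 mOsm/kg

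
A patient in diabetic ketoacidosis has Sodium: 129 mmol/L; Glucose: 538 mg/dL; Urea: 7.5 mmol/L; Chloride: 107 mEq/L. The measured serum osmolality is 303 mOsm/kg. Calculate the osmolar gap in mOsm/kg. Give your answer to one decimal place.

7.6 mOsm/kg

Calculated osmolality = 2·Na + glucose/18 + urea
= 2·129 + 538/18 + 7.5
= 258 + 29.89 + 7.50
= 295.39 mOsm/kg ≈ 295.4 mOsm/kg
Osmolar gap = measured − calculated = 303 − 295.4 = 7.6 mOsm/kg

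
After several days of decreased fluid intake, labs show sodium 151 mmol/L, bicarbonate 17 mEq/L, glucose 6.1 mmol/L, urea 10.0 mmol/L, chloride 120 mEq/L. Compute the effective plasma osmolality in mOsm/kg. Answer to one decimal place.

Effective osmolality excludes urea (freely permeant across cell membranes):
2·Na + glucose
= 2·151 + 6.1
= 302 + 6.1
= 308.1 mOsm/kg

308.1 mOsm/kg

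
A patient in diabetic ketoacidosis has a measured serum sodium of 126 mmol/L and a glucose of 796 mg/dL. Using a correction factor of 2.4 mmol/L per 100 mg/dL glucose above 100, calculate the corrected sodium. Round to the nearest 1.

Corrected Na = measured Na + 2.4 · (glucose − 100)/100
= 126 + 2.4 · (796 − 100)/100
= 126 + 16.7
= 142.7 mmol/L

143 mmol/L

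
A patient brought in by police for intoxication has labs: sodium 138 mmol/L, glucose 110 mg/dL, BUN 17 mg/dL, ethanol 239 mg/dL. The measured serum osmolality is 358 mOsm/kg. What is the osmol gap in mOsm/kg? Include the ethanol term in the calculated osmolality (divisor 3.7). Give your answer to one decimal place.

Calculated osmolality = 2·Na + glucose/18 + BUN/2.8 + ethanol/3.7
= 2·138 + 110/18 + 17/2.8 + 239/3.7
= 276 + 6.11 + 6.07 + 64.59
= 352.77 mOsm/kg ≈ 352.8 mOsm/kg
Osmolar gap = measured − calculated = 358 − 352.8 = 5.2 mOsm/kg

5.2 mOsm/kg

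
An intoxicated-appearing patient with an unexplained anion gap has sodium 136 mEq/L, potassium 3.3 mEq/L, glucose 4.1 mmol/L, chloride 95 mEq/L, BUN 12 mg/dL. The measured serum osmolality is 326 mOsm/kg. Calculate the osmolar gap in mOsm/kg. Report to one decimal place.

45.6 mOsm/kg

Calculated osmolality = 2·Na + glucose + BUN/2.8
= 2·136 + 4.1 + 12/2.8
= 272 + 4.10 + 4.29
= 280.39 mOsm/kg ≈ 280.4 mOsm/kg
Osmolar gap = measured − calculated = 326 − 280.4 = 45.6 mOsm/kg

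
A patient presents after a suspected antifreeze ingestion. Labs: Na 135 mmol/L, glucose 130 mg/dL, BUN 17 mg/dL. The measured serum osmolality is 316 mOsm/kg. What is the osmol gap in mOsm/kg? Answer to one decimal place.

32.7 mOsm/kg

Calculated osmolality = 2·Na + glucose/18 + BUN/2.8
= 2·135 + 130/18 + 17/2.8
= 270 + 7.22 + 6.07
= 283.29 mOsm/kg ≈ 283.3 mOsm/kg
Osmolar gap = measured − calculated = 316 − 283.3 = 32.7 mOsm/kg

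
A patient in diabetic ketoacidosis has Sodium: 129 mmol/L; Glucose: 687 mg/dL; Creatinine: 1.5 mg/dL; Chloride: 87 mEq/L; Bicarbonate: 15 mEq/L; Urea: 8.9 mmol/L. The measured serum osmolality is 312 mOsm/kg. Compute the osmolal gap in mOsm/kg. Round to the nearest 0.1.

Calculated osmolality = 2·Na + glucose/18 + urea
= 2·129 + 687/18 + 8.9
= 258 + 38.17 + 8.90
= 305.07 mOsm/kg ≈ 305.1 mOsm/kg
Osmolar gap = measured − calculated = 312 − 305.1 = 6.9 mOsm/kg

6.9 mOsm/kg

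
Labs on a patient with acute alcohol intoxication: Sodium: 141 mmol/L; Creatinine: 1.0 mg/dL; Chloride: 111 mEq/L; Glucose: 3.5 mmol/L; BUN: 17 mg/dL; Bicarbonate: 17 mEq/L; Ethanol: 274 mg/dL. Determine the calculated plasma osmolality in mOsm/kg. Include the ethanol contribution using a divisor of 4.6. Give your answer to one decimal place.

351.1 mOsm/kg

Calculated osmolality = 2·Na + glucose + BUN/2.8 + ethanol/4.6
= 2·141 + 3.5 + 17/2.8 + 274/4.6
= 282 + 3.50 + 6.07 + 59.57
= 351.14 mOsm/kg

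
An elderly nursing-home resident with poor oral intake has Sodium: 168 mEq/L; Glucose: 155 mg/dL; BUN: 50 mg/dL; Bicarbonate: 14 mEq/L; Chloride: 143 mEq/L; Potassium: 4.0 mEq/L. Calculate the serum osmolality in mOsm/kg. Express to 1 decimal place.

Calculated osmolality = 2·Na + glucose/18 + BUN/2.8
= 2·168 + 155/18 + 50/2.8
= 336 + 8.61 + 17.86
= 362.47 mOsm/kg

362.5 mOsm/kg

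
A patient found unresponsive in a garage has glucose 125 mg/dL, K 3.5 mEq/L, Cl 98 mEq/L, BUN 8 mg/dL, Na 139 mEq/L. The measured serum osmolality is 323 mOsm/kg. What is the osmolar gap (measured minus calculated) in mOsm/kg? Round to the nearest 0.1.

35.2 mOsm/kg

Calculated osmolality = 2·Na + glucose/18 + BUN/2.8
= 2·139 + 125/18 + 8/2.8
= 278 + 6.94 + 2.86
= 287.8 mOsm/kg ≈ 287.8 mOsm/kg
Osmolar gap = measured − calculated = 323 − 287.8 = 35.2 mOsm/kg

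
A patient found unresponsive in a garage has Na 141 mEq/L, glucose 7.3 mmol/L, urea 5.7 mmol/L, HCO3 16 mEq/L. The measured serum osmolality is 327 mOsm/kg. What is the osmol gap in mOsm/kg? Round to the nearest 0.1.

32.0 mOsm/kg

Calculated osmolality = 2·Na + glucose + urea
= 2·141 + 7.3 + 5.7
= 282 + 7.30 + 5.70
= 295 mOsm/kg ≈ 295.0 mOsm/kg
Osmolar gap = measured − calculated = 327 − 295.0 = 32.0 mOsm/kg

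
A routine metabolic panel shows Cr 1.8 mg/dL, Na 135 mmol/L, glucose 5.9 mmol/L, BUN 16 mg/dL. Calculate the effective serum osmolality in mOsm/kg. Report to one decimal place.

Effective osmolality excludes urea (freely permeant across cell membranes):
2·Na + glucose
= 2·135 + 5.9
= 270 + 5.9
= 275.9 mOsm/kg

275.9 mOsm/kg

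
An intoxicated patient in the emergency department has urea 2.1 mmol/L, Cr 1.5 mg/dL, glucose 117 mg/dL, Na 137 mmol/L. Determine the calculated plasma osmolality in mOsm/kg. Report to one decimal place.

Calculated osmolality = 2·Na + glucose/18 + urea
= 2·137 + 117/18 + 2.1
= 274 + 6.50 + 2.10
= 282.6 mOsm/kg

282.6 mOsm/kg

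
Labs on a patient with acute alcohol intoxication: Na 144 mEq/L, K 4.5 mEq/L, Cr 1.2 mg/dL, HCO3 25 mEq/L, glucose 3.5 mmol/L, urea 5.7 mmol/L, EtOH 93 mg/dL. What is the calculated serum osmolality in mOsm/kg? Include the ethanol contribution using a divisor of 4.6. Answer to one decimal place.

317.4 mOsm/kg

Calculated osmolality = 2·Na + glucose + urea + ethanol/4.6
= 2·144 + 3.5 + 5.7 + 93/4.6
= 288 + 3.50 + 5.70 + 20.22
= 317.42 mOsm/kg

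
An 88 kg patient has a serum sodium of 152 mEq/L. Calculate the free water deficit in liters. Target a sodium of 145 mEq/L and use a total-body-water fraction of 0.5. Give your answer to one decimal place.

TBW = 0.5 · 88 = 44 L
Free water deficit = TBW · (Na/145 − 1)
= 44 · (152/145 − 1)
= 44 · 0.0483
= 2.13 L

2.1 L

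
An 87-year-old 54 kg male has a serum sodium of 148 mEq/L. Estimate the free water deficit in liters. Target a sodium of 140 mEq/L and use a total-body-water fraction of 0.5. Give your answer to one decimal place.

TBW = 0.5 · 54 = 27 L
Free water deficit = TBW · (Na/140 − 1)
= 27 · (148/140 − 1)
= 27 · 0.0571
= 1.54 L

1.5 L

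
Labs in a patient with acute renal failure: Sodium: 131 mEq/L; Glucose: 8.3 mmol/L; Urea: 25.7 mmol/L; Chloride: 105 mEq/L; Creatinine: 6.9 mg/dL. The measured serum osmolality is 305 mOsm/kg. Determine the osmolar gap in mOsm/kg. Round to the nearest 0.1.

Calculated osmolality = 2·Na + glucose + urea
= 2·131 + 8.3 + 25.7
= 262 + 8.30 + 25.70
= 296 mOsm/kg ≈ 296.0 mOsm/kg
Osmolar gap = measured − calculated = 305 − 296.0 = 9.0 mOsm/kg

9.0 mOsm/kg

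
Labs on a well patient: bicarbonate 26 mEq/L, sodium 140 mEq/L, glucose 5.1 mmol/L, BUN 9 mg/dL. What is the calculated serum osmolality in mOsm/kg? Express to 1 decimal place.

Calculated osmolality = 2·Na + glucose + BUN/2.8
= 2·140 + 5.1 + 9/2.8
= 280 + 5.10 + 3.21
= 288.31 mOsm/kg

288.3 mOsm/kg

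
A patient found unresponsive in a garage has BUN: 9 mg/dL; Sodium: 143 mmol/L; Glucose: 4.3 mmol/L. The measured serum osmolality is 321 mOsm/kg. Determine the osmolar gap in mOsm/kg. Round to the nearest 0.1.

27.5 mOsm/kg

Calculated osmolality = 2·Na + glucose + BUN/2.8
= 2·143 + 4.3 + 9/2.8
= 286 + 4.30 + 3.21
= 293.51 mOsm/kg ≈ 293.5 mOsm/kg
Osmolar gap = measured − calculated = 321 − 293.5 = 27.5 mOsm/kg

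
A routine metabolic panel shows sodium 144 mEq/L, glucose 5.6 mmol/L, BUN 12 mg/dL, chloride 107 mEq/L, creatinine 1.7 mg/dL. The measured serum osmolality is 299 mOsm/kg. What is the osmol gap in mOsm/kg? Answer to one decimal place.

Calculated osmolality = 2·Na + glucose + BUN/2.8
= 2·144 + 5.6 + 12/2.8
= 288 + 5.60 + 4.29
= 297.89 mOsm/kg ≈ 297.9 mOsm/kg
Osmolar gap = measured − calculated = 299 − 297.9 = 1.1 mOsm/kg

1.1 mOsm/kg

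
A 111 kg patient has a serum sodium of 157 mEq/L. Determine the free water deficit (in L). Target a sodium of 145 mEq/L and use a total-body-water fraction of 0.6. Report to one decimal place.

TBW = 0.6 · 111 = 66.6 L
Free water deficit = TBW · (Na/145 − 1)
= 66.6 · (157/145 − 1)
= 66.6 · 0.0828
= 5.51 L

5.5 L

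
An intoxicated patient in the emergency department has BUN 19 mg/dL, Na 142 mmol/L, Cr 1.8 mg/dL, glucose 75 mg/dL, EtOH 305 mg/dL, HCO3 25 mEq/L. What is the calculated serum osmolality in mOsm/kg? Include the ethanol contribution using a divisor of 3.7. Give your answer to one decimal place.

377.4 mOsm/kg

Calculated osmolality = 2·Na + glucose/18 + BUN/2.8 + ethanol/3.7
= 2·142 + 75/18 + 19/2.8 + 305/3.7
= 284 + 4.17 + 6.79 + 82.43
= 377.39 mOsm/kg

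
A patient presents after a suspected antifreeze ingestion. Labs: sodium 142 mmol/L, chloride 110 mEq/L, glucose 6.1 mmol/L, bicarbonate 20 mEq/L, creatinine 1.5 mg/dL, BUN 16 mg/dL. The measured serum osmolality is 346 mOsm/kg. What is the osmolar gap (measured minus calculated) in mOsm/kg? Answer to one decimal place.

50.2 mOsm/kg

Calculated osmolality = 2·Na + glucose + BUN/2.8
= 2·142 + 6.1 + 16/2.8
= 284 + 6.10 + 5.71
= 295.81 mOsm/kg ≈ 295.8 mOsm/kg
Osmolar gap = measured − calculated = 346 − 295.8 = 50.2 mOsm/kg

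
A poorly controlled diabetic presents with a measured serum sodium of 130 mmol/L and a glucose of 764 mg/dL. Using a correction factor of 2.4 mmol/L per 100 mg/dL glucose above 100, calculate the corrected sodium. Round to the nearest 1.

146 mmol/L

Corrected Na = measured Na + 2.4 · (glucose − 100)/100
= 130 + 2.4 · (764 − 100)/100
= 130 + 15.9
= 145.9 mmol/L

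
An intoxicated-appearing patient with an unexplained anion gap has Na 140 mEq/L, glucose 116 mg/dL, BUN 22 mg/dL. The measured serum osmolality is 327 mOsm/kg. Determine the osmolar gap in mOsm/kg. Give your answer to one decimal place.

Calculated osmolality = 2·Na + glucose/18 + BUN/2.8
= 2·140 + 116/18 + 22/2.8
= 280 + 6.44 + 7.86
= 294.3 mOsm/kg ≈ 294.3 mOsm/kg
Osmolar gap = measured − calculated = 327 − 294.3 = 32.7 mOsm/kg

32.7 mOsm/kg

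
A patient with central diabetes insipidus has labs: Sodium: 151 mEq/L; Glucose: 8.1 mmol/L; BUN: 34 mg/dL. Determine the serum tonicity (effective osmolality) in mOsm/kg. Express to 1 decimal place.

310.1 mOsm/kg

Effective osmolality excludes urea (freely permeant across cell membranes):
2·Na + glucose
= 2·151 + 8.1
= 302 + 8.1
= 310.1 mOsm/kg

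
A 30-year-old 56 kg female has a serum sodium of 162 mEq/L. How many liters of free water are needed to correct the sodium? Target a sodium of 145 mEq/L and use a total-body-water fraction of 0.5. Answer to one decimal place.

TBW = 0.5 · 56 = 28 L
Free water deficit = TBW · (Na/145 − 1)
= 28 · (162/145 − 1)
= 28 · 0.1172
= 3.28 L

3.3 L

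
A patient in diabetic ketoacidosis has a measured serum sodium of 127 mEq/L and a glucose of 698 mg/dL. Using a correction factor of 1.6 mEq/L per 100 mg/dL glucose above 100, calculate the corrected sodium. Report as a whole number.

Corrected Na = measured Na + 1.6 · (glucose − 100)/100
= 127 + 1.6 · (698 − 100)/100
= 127 + 9.6
= 136.6 mEq/L

137 mEq/L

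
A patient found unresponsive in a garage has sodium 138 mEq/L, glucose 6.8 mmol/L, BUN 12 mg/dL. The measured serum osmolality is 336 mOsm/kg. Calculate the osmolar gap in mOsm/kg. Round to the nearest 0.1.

Calculated osmolality = 2·Na + glucose + BUN/2.8
= 2·138 + 6.8 + 12/2.8
= 276 + 6.80 + 4.29
= 287.09 mOsm/kg ≈ 287.1 mOsm/kg
Osmolar gap = measured − calculated = 336 − 287.1 = 48.9 mOsm/kg

48.9 mOsm/kg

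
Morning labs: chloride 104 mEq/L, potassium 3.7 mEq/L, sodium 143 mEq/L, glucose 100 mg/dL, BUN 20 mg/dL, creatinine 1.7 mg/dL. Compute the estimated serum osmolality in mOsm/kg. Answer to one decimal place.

298.7 mOsm/kg

Calculated osmolality = 2·Na + glucose/18 + BUN/2.8
= 2·143 + 100/18 + 20/2.8
= 286 + 5.56 + 7.14
= 298.7 mOsm/kg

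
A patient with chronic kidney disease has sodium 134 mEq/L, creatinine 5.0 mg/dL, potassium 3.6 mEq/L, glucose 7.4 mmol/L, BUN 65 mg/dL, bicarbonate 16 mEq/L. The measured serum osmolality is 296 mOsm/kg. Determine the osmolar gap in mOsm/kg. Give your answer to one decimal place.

-2.6 mOsm/kg

Calculated osmolality = 2·Na + glucose + BUN/2.8
= 2·134 + 7.4 + 65/2.8
= 268 + 7.40 + 23.21
= 298.61 mOsm/kg ≈ 298.6 mOsm/kg
Osmolar gap = measured − calculated = 296 − 298.6 = -2.6 mOsm/kg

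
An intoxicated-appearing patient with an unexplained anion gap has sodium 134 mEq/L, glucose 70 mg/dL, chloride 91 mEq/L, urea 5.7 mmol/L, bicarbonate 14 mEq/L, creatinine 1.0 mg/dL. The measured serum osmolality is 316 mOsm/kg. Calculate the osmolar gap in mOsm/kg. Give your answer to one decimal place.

38.4 mOsm/kg

Calculated osmolality = 2·Na + glucose/18 + urea
= 2·134 + 70/18 + 5.7
= 268 + 3.89 + 5.70
= 277.59 mOsm/kg ≈ 277.6 mOsm/kg
Osmolar gap = measured − calculated = 316 − 277.6 = 38.4 mOsm/kg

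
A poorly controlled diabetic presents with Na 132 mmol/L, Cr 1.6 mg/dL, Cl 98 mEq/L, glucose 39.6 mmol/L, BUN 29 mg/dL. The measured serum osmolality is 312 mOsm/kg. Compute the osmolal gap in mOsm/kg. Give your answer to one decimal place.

Calculated osmolality = 2·Na + glucose + BUN/2.8
= 2·132 + 39.6 + 29/2.8
= 264 + 39.60 + 10.36
= 313.96 mOsm/kg ≈ 314.0 mOsm/kg
Osmolar gap = measured − calculated = 312 − 314.0 = -2.0 mOsm/kg

-2.0 mOsm/kg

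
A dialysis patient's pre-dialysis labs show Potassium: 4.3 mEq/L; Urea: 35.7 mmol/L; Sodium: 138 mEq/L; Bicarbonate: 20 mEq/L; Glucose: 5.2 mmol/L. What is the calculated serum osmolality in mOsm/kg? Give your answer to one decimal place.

Calculated osmolality = 2·Na + glucose + urea
= 2·138 + 5.2 + 35.7
= 276 + 5.20 + 35.70
= 316.9 mOsm/kg

316.9 mOsm/kg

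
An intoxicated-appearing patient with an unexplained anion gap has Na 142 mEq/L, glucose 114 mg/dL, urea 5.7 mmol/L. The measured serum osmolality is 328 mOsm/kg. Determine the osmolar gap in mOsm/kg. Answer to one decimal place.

Calculated osmolality = 2·Na + glucose/18 + urea
= 2·142 + 114/18 + 5.7
= 284 + 6.33 + 5.70
= 296.03 mOsm/kg ≈ 296.0 mOsm/kg
Osmolar gap = measured − calculated = 328 − 296.0 = 32.0 mOsm/kg

32.0 mOsm/kg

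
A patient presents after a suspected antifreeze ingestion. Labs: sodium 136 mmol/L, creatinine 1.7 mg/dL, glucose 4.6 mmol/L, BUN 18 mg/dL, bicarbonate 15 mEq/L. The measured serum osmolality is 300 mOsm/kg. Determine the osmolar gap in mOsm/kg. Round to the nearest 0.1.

17.0 mOsm/kg

Calculated osmolality = 2·Na + glucose + BUN/2.8
= 2·136 + 4.6 + 18/2.8
= 272 + 4.60 + 6.43
= 283.03 mOsm/kg ≈ 283.0 mOsm/kg
Osmolar gap = measured − calculated = 300 − 283.0 = 17.0 mOsm/kg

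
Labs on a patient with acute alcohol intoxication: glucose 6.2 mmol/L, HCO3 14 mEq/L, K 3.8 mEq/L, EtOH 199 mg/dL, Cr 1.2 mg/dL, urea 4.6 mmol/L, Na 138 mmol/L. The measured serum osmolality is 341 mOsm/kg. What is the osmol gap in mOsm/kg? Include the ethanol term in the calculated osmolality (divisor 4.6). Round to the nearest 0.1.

10.9 mOsm/kg

Calculated osmolality = 2·Na + glucose + urea + ethanol/4.6
= 2·138 + 6.2 + 4.6 + 199/4.6
= 276 + 6.20 + 4.60 + 43.26
= 330.06 mOsm/kg ≈ 330.1 mOsm/kg
Osmolar gap = measured − calculated = 341 − 330.1 = 10.9 mOsm/kg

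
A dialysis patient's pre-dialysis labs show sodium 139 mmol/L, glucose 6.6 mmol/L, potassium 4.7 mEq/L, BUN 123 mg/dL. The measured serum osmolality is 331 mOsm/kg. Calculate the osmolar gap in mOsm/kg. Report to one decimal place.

2.5 mOsm/kg

Calculated osmolality = 2·Na + glucose + BUN/2.8
= 2·139 + 6.6 + 123/2.8
= 278 + 6.60 + 43.93
= 328.53 mOsm/kg ≈ 328.5 mOsm/kg
Osmolar gap = measured − calculated = 331 − 328.5 = 2.5 mOsm/kg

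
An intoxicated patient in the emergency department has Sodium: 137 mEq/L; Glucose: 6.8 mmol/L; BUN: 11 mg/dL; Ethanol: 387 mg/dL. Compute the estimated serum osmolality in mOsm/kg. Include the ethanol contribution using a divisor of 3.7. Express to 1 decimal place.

Calculated osmolality = 2·Na + glucose + BUN/2.8 + ethanol/3.7
= 2·137 + 6.8 + 11/2.8 + 387/3.7
= 274 + 6.80 + 3.93 + 104.59
= 389.32 mOsm/kg

389.3 mOsm/kg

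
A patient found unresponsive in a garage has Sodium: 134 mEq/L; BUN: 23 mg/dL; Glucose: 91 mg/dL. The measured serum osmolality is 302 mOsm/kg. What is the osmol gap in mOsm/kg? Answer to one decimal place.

Calculated osmolality = 2·Na + glucose/18 + BUN/2.8
= 2·134 + 91/18 + 23/2.8
= 268 + 5.06 + 8.21
= 281.27 mOsm/kg ≈ 281.3 mOsm/kg
Osmolar gap = measured − calculated = 302 − 281.3 = 20.7 mOsm/kg

20.7 mOsm/kg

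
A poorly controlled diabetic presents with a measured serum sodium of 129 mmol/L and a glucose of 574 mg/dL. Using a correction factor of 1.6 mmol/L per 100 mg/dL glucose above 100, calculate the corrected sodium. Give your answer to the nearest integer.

137 mmol/L

Corrected Na = measured Na + 1.6 · (glucose − 100)/100
= 129 + 1.6 · (574 − 100)/100
= 129 + 7.6
= 136.6 mmol/L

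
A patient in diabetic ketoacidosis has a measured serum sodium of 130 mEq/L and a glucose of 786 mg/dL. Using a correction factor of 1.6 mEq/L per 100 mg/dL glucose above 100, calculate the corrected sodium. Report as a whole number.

141 mEq/L

Corrected Na = measured Na + 1.6 · (glucose − 100)/100
= 130 + 1.6 · (786 − 100)/100
= 130 + 11
= 141 mEq/L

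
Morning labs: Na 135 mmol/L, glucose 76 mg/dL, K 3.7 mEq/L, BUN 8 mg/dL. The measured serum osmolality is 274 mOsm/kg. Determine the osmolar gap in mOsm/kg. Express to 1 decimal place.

Calculated osmolality = 2·Na + glucose/18 + BUN/2.8
= 2·135 + 76/18 + 8/2.8
= 270 + 4.22 + 2.86
= 277.08 mOsm/kg ≈ 277.1 mOsm/kg
Osmolar gap = measured − calculated = 274 − 277.1 = -3.1 mOsm/kg

-3.1 mOsm/kg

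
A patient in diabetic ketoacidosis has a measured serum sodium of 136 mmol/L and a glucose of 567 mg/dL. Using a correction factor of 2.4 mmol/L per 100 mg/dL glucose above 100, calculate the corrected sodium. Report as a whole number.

147 mmol/L

Corrected Na = measured Na + 2.4 · (glucose − 100)/100
= 136 + 2.4 · (567 − 100)/100
= 136 + 11.2
= 147.2 mmol/L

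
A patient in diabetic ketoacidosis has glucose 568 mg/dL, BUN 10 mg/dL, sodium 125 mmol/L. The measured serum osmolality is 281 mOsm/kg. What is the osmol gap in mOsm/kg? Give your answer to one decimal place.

-4.1 mOsm/kg

Calculated osmolality = 2·Na + glucose/18 + BUN/2.8
= 2·125 + 568/18 + 10/2.8
= 250 + 31.56 + 3.57
= 285.13 mOsm/kg ≈ 285.1 mOsm/kg
Osmolar gap = measured − calculated = 281 − 285.1 = -4.1 mOsm/kg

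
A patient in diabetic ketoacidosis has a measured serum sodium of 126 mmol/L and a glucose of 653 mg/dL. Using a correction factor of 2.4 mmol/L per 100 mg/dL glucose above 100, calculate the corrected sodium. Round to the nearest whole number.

139 mmol/L

Corrected Na = measured Na + 2.4 · (glucose − 100)/100
= 126 + 2.4 · (653 − 100)/100
= 126 + 13.3
= 139.3 mmol/L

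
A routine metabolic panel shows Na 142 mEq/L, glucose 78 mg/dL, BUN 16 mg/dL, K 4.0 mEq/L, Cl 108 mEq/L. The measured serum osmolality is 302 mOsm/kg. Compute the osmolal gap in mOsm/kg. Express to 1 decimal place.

8.0 mOsm/kg

Calculated osmolality = 2·Na + glucose/18 + BUN/2.8
= 2·142 + 78/18 + 16/2.8
= 284 + 4.33 + 5.71
= 294.04 mOsm/kg ≈ 294.0 mOsm/kg
Osmolar gap = measured − calculated = 302 − 294.0 = 8.0 mOsm/kg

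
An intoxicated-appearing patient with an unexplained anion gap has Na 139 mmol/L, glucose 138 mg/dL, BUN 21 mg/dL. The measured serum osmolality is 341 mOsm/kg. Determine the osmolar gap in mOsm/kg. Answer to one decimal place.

47.8 mOsm/kg

Calculated osmolality = 2·Na + glucose/18 + BUN/2.8
= 2·139 + 138/18 + 21/2.8
= 278 + 7.67 + 7.50
= 293.17 mOsm/kg ≈ 293.2 mOsm/kg
Osmolar gap = measured − calculated = 341 − 293.2 = 47.8 mOsm/kg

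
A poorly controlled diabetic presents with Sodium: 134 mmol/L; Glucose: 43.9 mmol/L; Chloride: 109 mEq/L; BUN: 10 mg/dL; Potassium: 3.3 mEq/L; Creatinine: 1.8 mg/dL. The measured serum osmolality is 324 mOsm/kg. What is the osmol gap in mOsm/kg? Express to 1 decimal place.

8.5 mOsm/kg

Calculated osmolality = 2·Na + glucose + BUN/2.8
= 2·134 + 43.9 + 10/2.8
= 268 + 43.90 + 3.57
= 315.47 mOsm/kg ≈ 315.5 mOsm/kg
Osmolar gap = measured − calculated = 324 − 315.5 = 8.5 mOsm/kg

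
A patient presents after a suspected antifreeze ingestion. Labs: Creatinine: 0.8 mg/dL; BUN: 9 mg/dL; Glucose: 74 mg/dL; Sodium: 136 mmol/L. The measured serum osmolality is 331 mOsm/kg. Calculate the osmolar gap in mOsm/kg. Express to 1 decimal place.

Calculated osmolality = 2·Na + glucose/18 + BUN/2.8
= 2·136 + 74/18 + 9/2.8
= 272 + 4.11 + 3.21
= 279.32 mOsm/kg ≈ 279.3 mOsm/kg
Osmolar gap = measured − calculated = 331 − 279.3 = 51.7 mOsm/kg

51.7 mOsm/kg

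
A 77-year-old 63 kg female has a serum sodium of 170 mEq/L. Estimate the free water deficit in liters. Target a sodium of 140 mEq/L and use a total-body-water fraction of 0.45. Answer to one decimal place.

TBW = 0.45 · 63 = 28.35 L
Free water deficit = TBW · (Na/140 − 1)
= 28.35 · (170/140 − 1)
= 28.35 · 0.2143
= 6.08 L

6.1 L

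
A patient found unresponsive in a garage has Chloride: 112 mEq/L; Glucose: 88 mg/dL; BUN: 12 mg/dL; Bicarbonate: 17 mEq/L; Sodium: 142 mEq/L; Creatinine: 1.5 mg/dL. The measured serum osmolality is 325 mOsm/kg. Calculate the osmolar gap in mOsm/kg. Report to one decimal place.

Calculated osmolality = 2·Na + glucose/18 + BUN/2.8
= 2·142 + 88/18 + 12/2.8
= 284 + 4.89 + 4.29
= 293.18 mOsm/kg ≈ 293.2 mOsm/kg
Osmolar gap = measured − calculated = 325 − 293.2 = 31.8 mOsm/kg

31.8 mOsm/kg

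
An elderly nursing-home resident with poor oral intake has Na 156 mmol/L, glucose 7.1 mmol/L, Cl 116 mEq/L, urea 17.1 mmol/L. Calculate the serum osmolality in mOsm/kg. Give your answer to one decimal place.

Calculated osmolality = 2·Na + glucose + urea
= 2·156 + 7.1 + 17.1
= 312 + 7.10 + 17.10
= 336.2 mOsm/kg

336.2 mOsm/kg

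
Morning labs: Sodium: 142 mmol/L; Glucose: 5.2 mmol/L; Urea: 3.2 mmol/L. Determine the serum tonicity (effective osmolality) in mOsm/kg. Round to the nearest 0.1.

289.2 mOsm/kg

Effective osmolality excludes urea (freely permeant across cell membranes):
2·Na + glucose
= 2·142 + 5.2
= 284 + 5.2
= 289.2 mOsm/kg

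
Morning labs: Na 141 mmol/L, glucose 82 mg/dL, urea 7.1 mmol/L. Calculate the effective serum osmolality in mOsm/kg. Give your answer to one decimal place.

Effective osmolality excludes urea (freely permeant across cell membranes):
2·Na + glucose/18
= 2·141 + 82/18
= 282 + 4.56
= 286.56 mOsm/kg

286.6 mOsm/kg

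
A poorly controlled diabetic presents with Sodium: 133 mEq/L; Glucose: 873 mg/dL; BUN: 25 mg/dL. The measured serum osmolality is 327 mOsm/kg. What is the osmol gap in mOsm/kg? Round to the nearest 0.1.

Calculated osmolality = 2·Na + glucose/18 + BUN/2.8
= 2·133 + 873/18 + 25/2.8
= 266 + 48.50 + 8.93
= 323.43 mOsm/kg ≈ 323.4 mOsm/kg
Osmolar gap = measured − calculated = 327 − 323.4 = 3.6 mOsm/kg

3.6 mOsm/kg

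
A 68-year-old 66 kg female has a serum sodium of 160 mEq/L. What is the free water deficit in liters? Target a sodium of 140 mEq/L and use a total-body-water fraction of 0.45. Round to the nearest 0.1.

4.2 L

TBW = 0.45 · 66 = 29.7 L
Free water deficit = TBW · (Na/140 − 1)
= 29.7 · (160/140 − 1)
= 29.7 · 0.1429
= 4.24 L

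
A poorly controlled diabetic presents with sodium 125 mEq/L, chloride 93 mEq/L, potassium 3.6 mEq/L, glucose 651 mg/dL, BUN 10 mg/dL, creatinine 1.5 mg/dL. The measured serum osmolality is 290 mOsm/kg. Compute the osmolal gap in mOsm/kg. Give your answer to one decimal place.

0.3 mOsm/kg

Calculated osmolality = 2·Na + glucose/18 + BUN/2.8
= 2·125 + 651/18 + 10/2.8
= 250 + 36.17 + 3.57
= 289.74 mOsm/kg ≈ 289.7 mOsm/kg
Osmolar gap = measured − calculated = 290 − 289.7 = 0.3 mOsm/kg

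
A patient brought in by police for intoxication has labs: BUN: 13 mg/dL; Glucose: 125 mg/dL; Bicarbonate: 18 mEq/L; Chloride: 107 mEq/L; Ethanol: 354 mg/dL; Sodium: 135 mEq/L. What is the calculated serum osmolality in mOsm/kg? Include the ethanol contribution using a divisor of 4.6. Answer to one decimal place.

358.5 mOsm/kg

Calculated osmolality = 2·Na + glucose/18 + BUN/2.8 + ethanol/4.6
= 2·135 + 125/18 + 13/2.8 + 354/4.6
= 270 + 6.94 + 4.64 + 76.96
= 358.54 mOsm/kg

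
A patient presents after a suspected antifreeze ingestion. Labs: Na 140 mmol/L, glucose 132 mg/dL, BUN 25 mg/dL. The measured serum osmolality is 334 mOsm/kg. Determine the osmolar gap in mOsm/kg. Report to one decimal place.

37.7 mOsm/kg

Calculated osmolality = 2·Na + glucose/18 + BUN/2.8
= 2·140 + 132/18 + 25/2.8
= 280 + 7.33 + 8.93
= 296.26 mOsm/kg ≈ 296.3 mOsm/kg
Osmolar gap = measured − calculated = 334 − 296.3 = 37.7 mOsm/kg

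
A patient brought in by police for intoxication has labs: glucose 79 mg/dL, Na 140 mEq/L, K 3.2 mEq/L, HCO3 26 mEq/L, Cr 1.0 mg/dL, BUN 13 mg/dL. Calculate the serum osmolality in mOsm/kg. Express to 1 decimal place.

Calculated osmolality = 2·Na + glucose/18 + BUN/2.8
= 2·140 + 79/18 + 13/2.8
= 280 + 4.39 + 4.64
= 289.03 mOsm/kg

289.0 mOsm/kg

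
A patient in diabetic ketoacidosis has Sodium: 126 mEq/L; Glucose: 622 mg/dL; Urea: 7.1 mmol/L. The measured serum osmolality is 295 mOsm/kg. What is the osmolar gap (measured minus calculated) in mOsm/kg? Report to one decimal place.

Calculated osmolality = 2·Na + glucose/18 + urea
= 2·126 + 622/18 + 7.1
= 252 + 34.56 + 7.10
= 293.66 mOsm/kg ≈ 293.7 mOsm/kg
Osmolar gap = measured − calculated = 295 − 293.7 = 1.3 mOsm/kg

1.3 mOsm/kg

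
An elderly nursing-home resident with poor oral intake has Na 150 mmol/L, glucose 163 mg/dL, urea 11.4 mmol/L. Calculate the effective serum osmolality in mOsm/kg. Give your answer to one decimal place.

309.1 mOsm/kg

Effective osmolality excludes urea (freely permeant across cell membranes):
2·Na + glucose/18
= 2·150 + 163/18
= 300 + 9.06
= 309.06 mOsm/kg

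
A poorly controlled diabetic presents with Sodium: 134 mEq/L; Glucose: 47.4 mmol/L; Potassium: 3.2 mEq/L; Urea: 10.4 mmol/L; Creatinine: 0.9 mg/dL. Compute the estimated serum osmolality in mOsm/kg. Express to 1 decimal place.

325.8 mOsm/kg

Calculated osmolality = 2·Na + glucose + urea
= 2·134 + 47.4 + 10.4
= 268 + 47.40 + 10.40
= 325.8 mOsm/kg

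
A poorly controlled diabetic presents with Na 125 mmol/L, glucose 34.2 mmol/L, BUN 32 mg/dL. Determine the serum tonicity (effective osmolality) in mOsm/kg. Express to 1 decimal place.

284.2 mOsm/kg

Effective osmolality excludes urea (freely permeant across cell membranes):
2·Na + glucose
= 2·125 + 34.2
= 250 + 34.2
= 284.2 mOsm/kg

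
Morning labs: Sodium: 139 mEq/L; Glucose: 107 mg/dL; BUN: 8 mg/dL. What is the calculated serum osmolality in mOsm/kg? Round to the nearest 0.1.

286.8 mOsm/kg

Calculated osmolality = 2·Na + glucose/18 + BUN/2.8
= 2·139 + 107/18 + 8/2.8
= 278 + 5.94 + 2.86
= 286.8 mOsm/kg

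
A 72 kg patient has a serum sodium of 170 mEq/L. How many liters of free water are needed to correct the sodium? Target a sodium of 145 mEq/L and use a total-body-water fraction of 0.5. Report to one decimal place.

TBW = 0.5 · 72 = 36 L
Free water deficit = TBW · (Na/145 − 1)
= 36 · (170/145 − 1)
= 36 · 0.1724
= 6.21 L

6.2 L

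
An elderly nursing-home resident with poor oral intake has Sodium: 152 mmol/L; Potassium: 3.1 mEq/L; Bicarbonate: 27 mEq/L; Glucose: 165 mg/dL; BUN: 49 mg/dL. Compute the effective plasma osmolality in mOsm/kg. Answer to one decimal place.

Effective osmolality excludes urea (freely permeant across cell membranes):
2·Na + glucose/18
= 2·152 + 165/18
= 304 + 9.17
= 313.17 mOsm/kg

313.2 mOsm/kg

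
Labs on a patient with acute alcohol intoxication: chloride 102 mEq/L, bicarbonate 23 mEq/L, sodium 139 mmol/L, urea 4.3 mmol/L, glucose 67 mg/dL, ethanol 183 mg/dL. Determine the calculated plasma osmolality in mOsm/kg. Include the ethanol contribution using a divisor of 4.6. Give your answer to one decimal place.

Calculated osmolality = 2·Na + glucose/18 + urea + ethanol/4.6
= 2·139 + 67/18 + 4.3 + 183/4.6
= 278 + 3.72 + 4.30 + 39.78
= 325.8 mOsm/kg

325.8 mOsm/kg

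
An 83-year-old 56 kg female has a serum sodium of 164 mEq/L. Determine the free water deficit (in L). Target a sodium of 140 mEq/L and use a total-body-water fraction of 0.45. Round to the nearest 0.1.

4.3 L

TBW = 0.45 · 56 = 25.2 L
Free water deficit = TBW · (Na/140 − 1)
= 25.2 · (164/140 − 1)
= 25.2 · 0.1714
= 4.32 L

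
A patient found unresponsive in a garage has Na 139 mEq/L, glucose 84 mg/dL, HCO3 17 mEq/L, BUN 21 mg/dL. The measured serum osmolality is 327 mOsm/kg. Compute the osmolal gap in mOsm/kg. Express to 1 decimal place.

36.8 mOsm/kg

Calculated osmolality = 2·Na + glucose/18 + BUN/2.8
= 2·139 + 84/18 + 21/2.8
= 278 + 4.67 + 7.50
= 290.17 mOsm/kg ≈ 290.2 mOsm/kg
Osmolar gap = measured − calculated = 327 − 290.2 = 36.8 mOsm/kg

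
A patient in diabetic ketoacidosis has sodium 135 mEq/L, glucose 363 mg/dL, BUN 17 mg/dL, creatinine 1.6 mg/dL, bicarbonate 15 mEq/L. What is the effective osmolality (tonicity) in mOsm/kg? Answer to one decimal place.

290.2 mOsm/kg

Effective osmolality excludes urea (freely permeant across cell membranes):
2·Na + glucose/18
= 2·135 + 363/18
= 270 + 20.17
= 290.17 mOsm/kg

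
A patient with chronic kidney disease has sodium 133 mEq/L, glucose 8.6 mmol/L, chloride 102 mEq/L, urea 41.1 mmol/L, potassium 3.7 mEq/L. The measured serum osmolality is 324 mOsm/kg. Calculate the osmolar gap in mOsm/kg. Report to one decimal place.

Calculated osmolality = 2·Na + glucose + urea
= 2·133 + 8.6 + 41.1
= 266 + 8.60 + 41.10
= 315.7 mOsm/kg ≈ 315.7 mOsm/kg
Osmolar gap = measured − calculated = 324 − 315.7 = 8.3 mOsm/kg

8.3 mOsm/kg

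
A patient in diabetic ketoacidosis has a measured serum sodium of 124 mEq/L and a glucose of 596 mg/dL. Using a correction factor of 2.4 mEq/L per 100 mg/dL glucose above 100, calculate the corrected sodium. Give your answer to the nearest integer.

136 mEq/L

Corrected Na = measured Na + 2.4 · (glucose − 100)/100
= 124 + 2.4 · (596 − 100)/100
= 124 + 11.9
= 135.9 mEq/L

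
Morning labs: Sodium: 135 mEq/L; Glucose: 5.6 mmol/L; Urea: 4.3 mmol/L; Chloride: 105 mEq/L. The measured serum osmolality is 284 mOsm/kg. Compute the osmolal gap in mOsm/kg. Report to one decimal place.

Calculated osmolality = 2·Na + glucose + urea
= 2·135 + 5.6 + 4.3
= 270 + 5.60 + 4.30
= 279.9 mOsm/kg ≈ 279.9 mOsm/kg
Osmolar gap = measured − calculated = 284 − 279.9 = 4.1 mOsm/kg

4.1 mOsm/kg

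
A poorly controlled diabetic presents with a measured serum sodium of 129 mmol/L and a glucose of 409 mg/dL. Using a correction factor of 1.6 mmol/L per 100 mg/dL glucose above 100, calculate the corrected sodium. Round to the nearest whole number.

Corrected Na = measured Na + 1.6 · (glucose − 100)/100
= 129 + 1.6 · (409 − 100)/100
= 129 + 4.9
= 133.9 mmol/L

134 mmol/L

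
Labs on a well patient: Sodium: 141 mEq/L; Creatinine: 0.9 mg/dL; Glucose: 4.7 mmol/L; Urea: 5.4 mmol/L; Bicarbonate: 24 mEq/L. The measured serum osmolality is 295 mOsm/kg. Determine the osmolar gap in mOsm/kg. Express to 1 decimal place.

2.9 mOsm/kg

Calculated osmolality = 2·Na + glucose + urea
= 2·141 + 4.7 + 5.4
= 282 + 4.70 + 5.40
= 292.1 mOsm/kg ≈ 292.1 mOsm/kg
Osmolar gap = measured − calculated = 295 − 292.1 = 2.9 mOsm/kg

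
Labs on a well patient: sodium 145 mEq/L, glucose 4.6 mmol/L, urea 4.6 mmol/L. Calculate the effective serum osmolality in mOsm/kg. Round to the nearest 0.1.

294.6 mOsm/kg

Effective osmolality excludes urea (freely permeant across cell membranes):
2·Na + glucose
= 2·145 + 4.6
= 290 + 4.6
= 294.6 mOsm/kg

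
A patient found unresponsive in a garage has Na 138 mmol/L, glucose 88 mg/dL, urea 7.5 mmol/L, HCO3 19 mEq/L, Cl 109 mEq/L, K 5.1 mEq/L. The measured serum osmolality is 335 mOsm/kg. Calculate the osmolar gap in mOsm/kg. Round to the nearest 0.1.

Calculated osmolality = 2·Na + glucose/18 + urea
= 2·138 + 88/18 + 7.5
= 276 + 4.89 + 7.50
= 288.39 mOsm/kg ≈ 288.4 mOsm/kg
Osmolar gap = measured − calculated = 335 − 288.4 = 46.6 mOsm/kg

46.6 mOsm/kg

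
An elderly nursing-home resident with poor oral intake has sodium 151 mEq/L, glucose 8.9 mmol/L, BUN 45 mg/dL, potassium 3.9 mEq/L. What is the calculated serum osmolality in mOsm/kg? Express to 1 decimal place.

Calculated osmolality = 2·Na + glucose + BUN/2.8
= 2·151 + 8.9 + 45/2.8
= 302 + 8.90 + 16.07
= 326.97 mOsm/kg

327.0 mOsm/kg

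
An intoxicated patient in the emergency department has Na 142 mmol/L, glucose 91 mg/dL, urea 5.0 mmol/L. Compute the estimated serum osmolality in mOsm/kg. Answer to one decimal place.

294.1 mOsm/kg

Calculated osmolality = 2·Na + glucose/18 + urea
= 2·142 + 91/18 + 5
= 284 + 5.06 + 5
= 294.06 mOsm/kg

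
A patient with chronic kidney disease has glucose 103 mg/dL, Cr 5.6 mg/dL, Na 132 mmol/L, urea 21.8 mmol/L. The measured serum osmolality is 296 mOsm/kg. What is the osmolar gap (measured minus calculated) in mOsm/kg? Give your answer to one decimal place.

Calculated osmolality = 2·Na + glucose/18 + urea
= 2·132 + 103/18 + 21.8
= 264 + 5.72 + 21.80
= 291.52 mOsm/kg ≈ 291.5 mOsm/kg
Osmolar gap = measured − calculated = 296 − 291.5 = 4.5 mOsm/kg

4.5 mOsm/kg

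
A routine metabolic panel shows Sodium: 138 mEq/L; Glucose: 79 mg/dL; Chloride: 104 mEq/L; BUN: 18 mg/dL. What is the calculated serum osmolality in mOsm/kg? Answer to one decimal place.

Calculated osmolality = 2·Na + glucose/18 + BUN/2.8
= 2·138 + 79/18 + 18/2.8
= 276 + 4.39 + 6.43
= 286.82 mOsm/kg

286.8 mOsm/kg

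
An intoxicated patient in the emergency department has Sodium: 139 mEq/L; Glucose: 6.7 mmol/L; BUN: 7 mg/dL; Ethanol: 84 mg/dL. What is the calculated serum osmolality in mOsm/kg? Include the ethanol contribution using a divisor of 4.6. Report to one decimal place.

305.5 mOsm/kg

Calculated osmolality = 2·Na + glucose + BUN/2.8 + ethanol/4.6
= 2·139 + 6.7 + 7/2.8 + 84/4.6
= 278 + 6.70 + 2.50 + 18.26
= 305.46 mOsm/kg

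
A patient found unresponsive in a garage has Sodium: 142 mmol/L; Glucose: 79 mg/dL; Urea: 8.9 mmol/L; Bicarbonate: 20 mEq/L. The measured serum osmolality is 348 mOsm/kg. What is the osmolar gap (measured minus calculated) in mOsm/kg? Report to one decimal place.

Calculated osmolality = 2·Na + glucose/18 + urea
= 2·142 + 79/18 + 8.9
= 284 + 4.39 + 8.90
= 297.29 mOsm/kg ≈ 297.3 mOsm/kg
Osmolar gap = measured − calculated = 348 − 297.3 = 50.7 mOsm/kg

50.7 mOsm/kg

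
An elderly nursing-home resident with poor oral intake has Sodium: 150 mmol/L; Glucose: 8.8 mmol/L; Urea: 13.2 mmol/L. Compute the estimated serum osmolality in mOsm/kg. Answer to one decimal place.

Calculated osmolality = 2·Na + glucose + urea
= 2·150 + 8.8 + 13.2
= 300 + 8.80 + 13.20
= 322 mOsm/kg

322.0 mOsm/kg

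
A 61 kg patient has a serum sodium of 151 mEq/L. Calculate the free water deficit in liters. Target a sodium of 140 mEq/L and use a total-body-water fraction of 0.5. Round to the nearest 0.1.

2.4 L

TBW = 0.5 · 61 = 30.5 L
Free water deficit = TBW · (Na/140 − 1)
= 30.5 · (151/140 − 1)
= 30.5 · 0.0786
= 2.4 L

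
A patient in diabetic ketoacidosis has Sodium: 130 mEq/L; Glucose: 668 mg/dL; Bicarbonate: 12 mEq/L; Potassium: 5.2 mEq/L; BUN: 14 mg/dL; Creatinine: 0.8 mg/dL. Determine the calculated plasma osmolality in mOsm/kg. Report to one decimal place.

302.1 mOsm/kg

Calculated osmolality = 2·Na + glucose/18 + BUN/2.8
= 2·130 + 668/18 + 14/2.8
= 260 + 37.11 + 5
= 302.11 mOsm/kg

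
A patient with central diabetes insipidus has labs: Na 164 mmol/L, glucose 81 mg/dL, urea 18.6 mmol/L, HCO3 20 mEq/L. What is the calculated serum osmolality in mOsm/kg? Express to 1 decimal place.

351.1 mOsm/kg

Calculated osmolality = 2·Na + glucose/18 + urea
= 2·164 + 81/18 + 18.6
= 328 + 4.50 + 18.60
= 351.1 mOsm/kg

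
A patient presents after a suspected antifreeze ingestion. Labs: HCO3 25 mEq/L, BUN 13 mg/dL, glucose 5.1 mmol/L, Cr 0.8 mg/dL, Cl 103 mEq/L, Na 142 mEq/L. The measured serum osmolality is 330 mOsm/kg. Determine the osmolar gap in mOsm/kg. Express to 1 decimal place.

Calculated osmolality = 2·Na + glucose + BUN/2.8
= 2·142 + 5.1 + 13/2.8
= 284 + 5.10 + 4.64
= 293.74 mOsm/kg ≈ 293.7 mOsm/kg
Osmolar gap = measured − calculated = 330 − 293.7 = 36.3 mOsm/kg

36.3 mOsm/kg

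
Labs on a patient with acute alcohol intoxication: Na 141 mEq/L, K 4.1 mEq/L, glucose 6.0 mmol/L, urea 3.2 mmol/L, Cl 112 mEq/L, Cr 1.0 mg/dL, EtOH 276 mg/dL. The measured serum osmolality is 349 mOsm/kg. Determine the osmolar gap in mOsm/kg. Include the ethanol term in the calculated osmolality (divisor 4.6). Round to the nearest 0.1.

-2.2 mOsm/kg

Calculated osmolality = 2·Na + glucose + urea + ethanol/4.6
= 2·141 + 6 + 3.2 + 276/4.6
= 282 + 6 + 3.20 + 60
= 351.2 mOsm/kg ≈ 351.2 mOsm/kg
Osmolar gap = measured − calculated = 349 − 351.2 = -2.2 mOsm/kg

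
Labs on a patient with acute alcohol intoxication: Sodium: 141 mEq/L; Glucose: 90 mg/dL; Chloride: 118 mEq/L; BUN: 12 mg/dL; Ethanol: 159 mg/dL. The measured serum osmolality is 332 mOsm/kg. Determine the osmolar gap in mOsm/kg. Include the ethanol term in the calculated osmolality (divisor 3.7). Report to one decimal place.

-2.3 mOsm/kg

Calculated osmolality = 2·Na + glucose/18 + BUN/2.8 + ethanol/3.7
= 2·141 + 90/18 + 12/2.8 + 159/3.7
= 282 + 5 + 4.29 + 42.97
= 334.26 mOsm/kg ≈ 334.3 mOsm/kg
Osmolar gap = measured − calculated = 332 − 334.3 = -2.3 mOsm/kg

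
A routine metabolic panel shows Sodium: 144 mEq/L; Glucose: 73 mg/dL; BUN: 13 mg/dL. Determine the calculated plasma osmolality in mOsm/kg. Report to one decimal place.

Calculated osmolality = 2·Na + glucose/18 + BUN/2.8
= 2·144 + 73/18 + 13/2.8
= 288 + 4.06 + 4.64
= 296.7 mOsm/kg

296.7 mOsm/kg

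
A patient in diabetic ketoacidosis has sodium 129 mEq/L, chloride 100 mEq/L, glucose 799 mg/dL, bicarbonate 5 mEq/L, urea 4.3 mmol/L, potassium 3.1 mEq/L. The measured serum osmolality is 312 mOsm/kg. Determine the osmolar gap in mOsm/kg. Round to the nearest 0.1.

5.3 mOsm/kg

Calculated osmolality = 2·Na + glucose/18 + urea
= 2·129 + 799/18 + 4.3
= 258 + 44.39 + 4.30
= 306.69 mOsm/kg ≈ 306.7 mOsm/kg
Osmolar gap = measured − calculated = 312 − 306.7 = 5.3 mOsm/kg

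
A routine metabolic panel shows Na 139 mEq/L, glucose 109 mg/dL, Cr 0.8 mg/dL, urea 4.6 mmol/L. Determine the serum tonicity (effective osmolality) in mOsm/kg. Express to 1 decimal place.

Effective osmolality excludes urea (freely permeant across cell membranes):
2·Na + glucose/18
= 2·139 + 109/18
= 278 + 6.06
= 284.06 mOsm/kg

284.1 mOsm/kg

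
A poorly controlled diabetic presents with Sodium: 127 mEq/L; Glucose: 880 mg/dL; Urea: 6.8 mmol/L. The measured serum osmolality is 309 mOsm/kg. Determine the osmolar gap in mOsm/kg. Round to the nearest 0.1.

Calculated osmolality = 2·Na + glucose/18 + urea
= 2·127 + 880/18 + 6.8
= 254 + 48.89 + 6.80
= 309.69 mOsm/kg ≈ 309.7 mOsm/kg
Osmolar gap = measured − calculated = 309 − 309.7 = -0.7 mOsm/kg

-0.7 mOsm/kg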